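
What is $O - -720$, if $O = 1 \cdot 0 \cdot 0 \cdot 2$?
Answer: $720$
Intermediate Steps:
$O = 0$ ($O = 0 \cdot 0 = 0$)
$O - -720 = 0 - -720 = 0 + 720 = 720$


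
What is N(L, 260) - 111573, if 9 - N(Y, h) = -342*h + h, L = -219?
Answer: -22904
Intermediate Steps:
N(Y, h) = 9 + 341*h (N(Y, h) = 9 - (-342*h + h) = 9 - (-341)*h = 9 + 341*h)
N(L, 260) - 111573 = (9 + 341*260) - 111573 = (9 + 88660) - 111573 = 88669 - 111573 = -22904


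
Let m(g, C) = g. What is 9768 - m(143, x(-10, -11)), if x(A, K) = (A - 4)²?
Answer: 9625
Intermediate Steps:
x(A, K) = (-4 + A)²
9768 - m(143, x(-10, -11)) = 9768 - 1*143 = 9768 - 143 = 9625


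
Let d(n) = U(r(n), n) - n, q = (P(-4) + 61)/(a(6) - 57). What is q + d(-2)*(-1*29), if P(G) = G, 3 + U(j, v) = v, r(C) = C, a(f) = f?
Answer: 1460/17 ≈ 85.882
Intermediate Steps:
U(j, v) = -3 + v
q = -19/17 (q = (-4 + 61)/(6 - 57) = 57/(-51) = 57*(-1/51) = -19/17 ≈ -1.1176)
d(n) = -3 (d(n) = (-3 + n) - n = -3)
q + d(-2)*(-1*29) = -19/17 - (-3)*29 = -19/17 - 3*(-29) = -19/17 + 87 = 1460/17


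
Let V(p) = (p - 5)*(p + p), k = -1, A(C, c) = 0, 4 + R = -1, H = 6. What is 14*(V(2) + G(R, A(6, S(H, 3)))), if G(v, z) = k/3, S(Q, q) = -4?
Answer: -518/3 ≈ -172.67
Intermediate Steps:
R = -5 (R = -4 - 1 = -5)
G(v, z) = -1/3
V(p) = 2*p*(-5 + p) (V(p) = (-5 + p)*(2*p) = 2*p*(-5 + p))
14*(V(2) + G(R, A(6, S(H, 3)))) = 14*(2*2*(-5 + 2) - 1/3) = 14*(2*2*(-3) - 1/3) = 14*(-12 - 1/3) = 14*(-37/3) = -518/3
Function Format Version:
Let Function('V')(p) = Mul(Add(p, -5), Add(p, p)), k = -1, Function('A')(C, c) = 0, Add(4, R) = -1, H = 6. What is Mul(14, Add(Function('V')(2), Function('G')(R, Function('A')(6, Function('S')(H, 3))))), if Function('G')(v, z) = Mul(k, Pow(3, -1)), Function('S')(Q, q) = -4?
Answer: Rational(-518, 3) ≈ -172.67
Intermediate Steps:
R = -5 (R = Add(-4, -1) = -5)
Function('G')(v, z) = Rational(-1, 3) (Function('G')(v, z) = Mul(-1, Pow(3, -1)) = Mul(-1, Rational(1, 3)) = Rational(-1, 3))
Function('V')(p) = Mul(2, p, Add(-5, p)) (Function('V')(p) = Mul(Add(-5, p), Mul(2, p)) = Mul(2, p, Add(-5, p)))
Mul(14, Add(Function('V')(2), Function('G')(R, Function('A')(6, Function('S')(H, 3))))) = Mul(14, Add(Mul(2, 2, Add(-5, 2)), Rational(-1, 3))) = Mul(14, Add(Mul(2, 2, -3), Rational(-1, 3))) = Mul(14, Add(-12, Rational(-1, 3))) = Mul(14, Rational(-37, 3)) = Rational(-518, 3)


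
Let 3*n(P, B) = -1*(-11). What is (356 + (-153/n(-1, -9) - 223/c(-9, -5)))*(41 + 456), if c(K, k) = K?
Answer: 16682302/99 ≈ 1.6851e+5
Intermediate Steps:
n(P, B) = 11/3 (n(P, B) = (-1*(-11))/3 = (⅓)*11 = 11/3)
(356 + (-153/n(-1, -9) - 223/c(-9, -5)))*(41 + 456) = (356 + (-153/11/3 - 223/(-9)))*(41 + 456) = (356 + (-153*3/11 - 223*(-⅑)))*497 = (356 + (-459/11 + 223/9))*497 = (356 - 1678/99)*497 = (33566/99)*497 = 16682302/99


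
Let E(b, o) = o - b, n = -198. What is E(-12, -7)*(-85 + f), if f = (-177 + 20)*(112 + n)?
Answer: 67085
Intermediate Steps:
f = 13502 (f = (-177 + 20)*(112 - 198) = -157*(-86) = 13502)
E(-12, -7)*(-85 + f) = (-7 - 1*(-12))*(-85 + 13502) = (-7 + 12)*13417 = 5*13417 = 67085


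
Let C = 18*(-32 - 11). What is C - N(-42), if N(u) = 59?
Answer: -833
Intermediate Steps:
C = -774 (C = 18*(-43) = -774)
C - N(-42) = -774 - 1*59 = -774 - 59 = -833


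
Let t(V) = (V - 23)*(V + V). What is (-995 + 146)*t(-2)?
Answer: -84900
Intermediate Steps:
t(V) = 2*V*(-23 + V) (t(V) = (-23 + V)*(2*V) = 2*V*(-23 + V))
(-995 + 146)*t(-2) = (-995 + 146)*(2*(-2)*(-23 - 2)) = -1698*(-2)*(-25) = -849*100 = -84900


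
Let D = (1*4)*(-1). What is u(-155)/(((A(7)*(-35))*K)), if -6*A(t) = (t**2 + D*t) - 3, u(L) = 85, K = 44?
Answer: 17/924 ≈ 0.018398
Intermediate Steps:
D = -4 (D = 4*(-1) = -4)
A(t) = 1/2 - t**2/6 + 2*t/3 (A(t) = -((t**2 - 4*t) - 3)/6 = -(-3 + t**2 - 4*t)/6 = 1/2 - t**2/6 + 2*t/3)
u(-155)/(((A(7)*(-35))*K)) = 85/((((1/2 - 1/6*7**2 + (2/3)*7)*(-35))*44)) = 85/((((1/2 - 1/6*49 + 14/3)*(-35))*44)) = 85/((((1/2 - 49/6 + 14/3)*(-35))*44)) = 85/((-3*(-35)*44)) = 85/((105*44)) = 85/4620 = 85*(1/4620) = 17/924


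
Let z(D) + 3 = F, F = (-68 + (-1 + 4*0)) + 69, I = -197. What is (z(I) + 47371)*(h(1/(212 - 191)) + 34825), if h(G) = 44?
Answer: 1651674792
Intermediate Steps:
F = 0 (F = (-68 + (-1 + 0)) + 69 = (-68 - 1) + 69 = -69 + 69 = 0)
z(D) = -3 (z(D) = -3 + 0 = -3)
(z(I) + 47371)*(h(1/(212 - 191)) + 34825) = (-3 + 47371)*(44 + 34825) = 47368*34869 = 1651674792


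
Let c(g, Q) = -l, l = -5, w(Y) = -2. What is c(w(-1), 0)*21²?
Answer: 2205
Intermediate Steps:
c(g, Q) = 5 (c(g, Q) = -1*(-5) = 5)
c(w(-1), 0)*21² = 5*21² = 5*441 = 2205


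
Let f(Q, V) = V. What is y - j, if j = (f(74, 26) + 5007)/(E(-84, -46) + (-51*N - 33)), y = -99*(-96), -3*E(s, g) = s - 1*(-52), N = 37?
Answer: 54454011/5728 ≈ 9506.6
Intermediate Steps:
E(s, g) = -52/3 - s/3 (E(s, g) = -(s - 1*(-52))/3 = -(s + 52)/3 = -(52 + s)/3 = -52/3 - s/3)
y = 9504
j = -15099/5728 (j = (26 + 5007)/((-52/3 - ⅓*(-84)) + (-51*37 - 33)) = 5033/((-52/3 + 28) + (-1887 - 33)) = 5033/(32/3 - 1920) = 5033/(-5728/3) = 5033*(-3/5728) = -15099/5728 ≈ -2.6360)
y - j = 9504 - 1*(-15099/5728) = 9504 + 15099/5728 = 54454011/5728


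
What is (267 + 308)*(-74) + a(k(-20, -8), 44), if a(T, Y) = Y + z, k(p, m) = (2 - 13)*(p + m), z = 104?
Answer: -42402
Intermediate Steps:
k(p, m) = -11*m - 11*p (k(p, m) = -11*(m + p) = -11*m - 11*p)
a(T, Y) = 104 + Y (a(T, Y) = Y + 104 = 104 + Y)
(267 + 308)*(-74) + a(k(-20, -8), 44) = (267 + 308)*(-74) + (104 + 44) = 575*(-74) + 148 = -42550 + 148 = -42402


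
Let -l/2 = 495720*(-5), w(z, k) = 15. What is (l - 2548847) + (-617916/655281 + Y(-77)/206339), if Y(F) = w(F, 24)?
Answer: 108544448293533706/45070008753 ≈ 2.4084e+6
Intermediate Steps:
l = 4957200 (l = -991440*(-5) = -2*(-2478600) = 4957200)
Y(F) = 15
(l - 2548847) + (-617916/655281 + Y(-77)/206339) = (4957200 - 2548847) + (-617916/655281 + 15/206339) = 2408353 + (-617916*1/655281 + 15*(1/206339)) = 2408353 + (-205972/218427 + 15/206339) = 2408353 - 42496780103/45070008753 = 108544448293533706/45070008753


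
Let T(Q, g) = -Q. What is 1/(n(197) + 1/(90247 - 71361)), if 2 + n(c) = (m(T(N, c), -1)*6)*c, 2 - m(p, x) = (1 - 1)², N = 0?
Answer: 18886/44608733 ≈ 0.00042337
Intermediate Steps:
m(p, x) = 2 (m(p, x) = 2 - (1 - 1)² = 2 - 1*0² = 2 - 1*0 = 2 + 0 = 2)
n(c) = -2 + 12*c (n(c) = -2 + (2*6)*c = -2 + 12*c)
1/(n(197) + 1/(90247 - 71361)) = 1/((-2 + 12*197) + 1/(90247 - 71361)) = 1/((-2 + 2364) + 1/18886) = 1/(2362 + 1/18886) = 1/(44608733/18886) = 18886/44608733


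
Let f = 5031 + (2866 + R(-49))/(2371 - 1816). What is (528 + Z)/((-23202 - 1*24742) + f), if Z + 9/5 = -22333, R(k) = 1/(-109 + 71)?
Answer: 459905412/904926263 ≈ 0.50822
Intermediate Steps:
R(k) = -1/38 (R(k) = 1/(-38) = -1/38)
Z = -111674/5 (Z = -9/5 - 22333 = -111674/5 ≈ -22335.)
f = 106212697/21090 (f = 5031 + (2866 - 1/38)/(2371 - 1816) = 5031 + (108907/38)/555 = 5031 + (108907/38)*(1/555) = 5031 + 108907/21090 = 106212697/21090 ≈ 5036.2)
(528 + Z)/((-23202 - 1*24742) + f) = (528 - 111674/5)/((-23202 - 1*24742) + 106212697/21090) = -109034/(5*((-23202 - 24742) + 106212697/21090)) = -109034/(5*(-47944 + 106212697/21090)) = -109034/(5*(-904926263/21090)) = -109034/5*(-21090/904926263) = 459905412/904926263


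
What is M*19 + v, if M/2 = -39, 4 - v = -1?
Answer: -1477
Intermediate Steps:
v = 5 (v = 4 - 1*(-1) = 4 + 1 = 5)
M = -78 (M = 2*(-39) = -78)
M*19 + v = -78*19 + 5 = -1482 + 5 = -1477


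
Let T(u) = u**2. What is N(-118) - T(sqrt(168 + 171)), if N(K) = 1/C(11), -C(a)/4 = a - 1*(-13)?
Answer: -32545/96 ≈ -339.01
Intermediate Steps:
C(a) = -52 - 4*a (C(a) = -4*(a - 1*(-13)) = -4*(a + 13) = -4*(13 + a) = -52 - 4*a)
N(K) = -1/96 (N(K) = 1/(-52 - 4*11) = 1/(-52 - 44) = 1/(-96) = -1/96)
N(-118) - T(sqrt(168 + 171)) = -1/96 - (sqrt(168 + 171))**2 = -1/96 - (sqrt(339))**2 = -1/96 - 1*339 = -1/96 - 339 = -32545/96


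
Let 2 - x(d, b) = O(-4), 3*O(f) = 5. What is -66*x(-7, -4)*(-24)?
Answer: 528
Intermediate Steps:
O(f) = 5/3 (O(f) = (⅓)*5 = 5/3)
x(d, b) = ⅓ (x(d, b) = 2 - 1*5/3 = 2 - 5/3 = ⅓)
-66*x(-7, -4)*(-24) = -66*⅓*(-24) = -22*(-24) = 528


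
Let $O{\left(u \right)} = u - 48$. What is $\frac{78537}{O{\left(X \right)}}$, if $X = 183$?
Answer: $\frac{26179}{45} \approx 581.76$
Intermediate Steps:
$O{\left(u \right)} = -48 + u$
$\frac{78537}{O{\left(X \right)}} = \frac{78537}{-48 + 183} = \frac{78537}{135} = 78537 \cdot \frac{1}{135} = \frac{26179}{45}$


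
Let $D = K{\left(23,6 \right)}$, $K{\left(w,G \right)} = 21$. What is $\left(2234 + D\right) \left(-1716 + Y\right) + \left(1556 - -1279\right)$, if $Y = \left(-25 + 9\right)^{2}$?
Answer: $-3289465$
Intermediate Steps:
$D = 21$
$Y = 256$ ($Y = \left(-16\right)^{2} = 256$)
$\left(2234 + D\right) \left(-1716 + Y\right) + \left(1556 - -1279\right) = \left(2234 + 21\right) \left(-1716 + 256\right) + \left(1556 - -1279\right) = 2255 \left(-1460\right) + \left(1556 + 1279\right) = -3292300 + 2835 = -3289465$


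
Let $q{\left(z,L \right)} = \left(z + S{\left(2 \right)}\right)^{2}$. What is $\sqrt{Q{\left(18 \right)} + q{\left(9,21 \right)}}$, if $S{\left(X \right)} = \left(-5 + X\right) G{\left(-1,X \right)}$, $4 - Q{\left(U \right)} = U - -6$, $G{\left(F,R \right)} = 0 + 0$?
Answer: $\sqrt{61} \approx 7.8102$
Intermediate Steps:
$G{\left(F,R \right)} = 0$
$Q{\left(U \right)} = -2 - U$ ($Q{\left(U \right)} = 4 - \left(U - -6\right) = 4 - \left(U + 6\right) = 4 - \left(6 + U\right) = -2 - U$)
$S{\left(X \right)} = 0$ ($S{\left(X \right)} = \left(-5 + X\right) 0 = 0$)
$q{\left(z,L \right)} = z^{2}$ ($q{\left(z,L \right)} = \left(z + 0\right)^{2} = z^{2}$)
$\sqrt{Q{\left(18 \right)} + q{\left(9,21 \right)}} = \sqrt{\left(-2 - 18\right) + 9^{2}} = \sqrt{\left(-2 - 18\right) + 81} = \sqrt{-20 + 81} = \sqrt{61}$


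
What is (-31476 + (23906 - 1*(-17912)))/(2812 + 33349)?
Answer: 10342/36161 ≈ 0.28600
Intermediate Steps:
(-31476 + (23906 - 1*(-17912)))/(2812 + 33349) = (-31476 + (23906 + 17912))/36161 = (-31476 + 41818)*(1/36161) = 10342*(1/36161) = 10342/36161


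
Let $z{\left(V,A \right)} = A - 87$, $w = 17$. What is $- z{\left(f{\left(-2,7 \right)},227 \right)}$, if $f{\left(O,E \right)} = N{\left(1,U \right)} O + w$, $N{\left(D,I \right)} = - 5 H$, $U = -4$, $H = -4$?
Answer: $-140$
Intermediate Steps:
$N{\left(D,I \right)} = 20$ ($N{\left(D,I \right)} = \left(-5\right) \left(-4\right) = 20$)
$f{\left(O,E \right)} = 17 + 20 O$ ($f{\left(O,E \right)} = 20 O + 17 = 17 + 20 O$)
$z{\left(V,A \right)} = -87 + A$ ($z{\left(V,A \right)} = A - 87 = -87 + A$)
$- z{\left(f{\left(-2,7 \right)},227 \right)} = - (-87 + 227) = \left(-1\right) 140 = -140$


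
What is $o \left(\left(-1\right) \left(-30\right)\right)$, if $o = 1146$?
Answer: $34380$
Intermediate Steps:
$o \left(\left(-1\right) \left(-30\right)\right) = 1146 \left(\left(-1\right) \left(-30\right)\right) = 1146 \cdot 30 = 34380$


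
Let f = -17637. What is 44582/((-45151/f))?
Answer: 786292734/45151 ≈ 17415.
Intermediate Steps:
44582/((-45151/f)) = 44582/((-45151/(-17637))) = 44582/((-45151*(-1/17637))) = 44582/(45151/17637) = 44582*(17637/45151) = 786292734/45151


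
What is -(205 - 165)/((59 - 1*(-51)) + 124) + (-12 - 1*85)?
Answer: -11369/117 ≈ -97.171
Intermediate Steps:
-(205 - 165)/((59 - 1*(-51)) + 124) + (-12 - 1*85) = -40/((59 + 51) + 124) + (-12 - 85) = -40/(110 + 124) - 97 = -40/234 - 97 = -1*20/117 - 97 = -20/117 - 97 = -11369/117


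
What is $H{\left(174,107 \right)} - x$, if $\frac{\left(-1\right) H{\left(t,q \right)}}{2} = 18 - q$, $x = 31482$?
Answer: $-31304$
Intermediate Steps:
$H{\left(t,q \right)} = -36 + 2 q$ ($H{\left(t,q \right)} = - 2 \left(18 - q\right) = -36 + 2 q$)
$H{\left(174,107 \right)} - x = \left(-36 + 2 \cdot 107\right) - 31482 = \left(-36 + 214\right) - 31482 = 178 - 31482 = -31304$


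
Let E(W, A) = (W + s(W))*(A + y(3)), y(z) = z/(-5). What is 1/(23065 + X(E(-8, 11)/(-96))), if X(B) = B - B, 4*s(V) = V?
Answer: 1/23065 ≈ 4.3356e-5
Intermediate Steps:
s(V) = V/4
y(z) = -z/5 (y(z) = z*(-⅕) = -z/5)
E(W, A) = 5*W*(-⅗ + A)/4 (E(W, A) = (W + W/4)*(A - ⅕*3) = (5*W/4)*(A - ⅗) = (5*W/4)*(-⅗ + A) = 5*W*(-⅗ + A)/4)
X(B) = 0
1/(23065 + X(E(-8, 11)/(-96))) = 1/(23065 + 0) = 1/23065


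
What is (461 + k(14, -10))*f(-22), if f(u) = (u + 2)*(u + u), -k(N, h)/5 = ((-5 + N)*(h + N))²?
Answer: -5296720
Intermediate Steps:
k(N, h) = -5*(-5 + N)²*(N + h)² (k(N, h) = -5*(-5 + N)²*(h + N)² = -5*(-5 + N)²*(N + h)²)
f(u) = 2*u*(2 + u) (f(u) = (2 + u)*(2*u) = 2*u*(2 + u))
(461 + k(14, -10))*f(-22) = (461 - 5*(-5 + 14)²*(14 - 10)²)*(2*(-22)*(2 - 22)) = (461 - 5*9²*4²)*(2*(-22)*(-20)) = (461 - 5*81*16)*880 = (461 - 6480)*880 = -6019*880 = -5296720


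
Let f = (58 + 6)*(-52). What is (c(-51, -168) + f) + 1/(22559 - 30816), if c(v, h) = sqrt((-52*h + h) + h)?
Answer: -27479297/8257 + 20*sqrt(21) ≈ -3236.3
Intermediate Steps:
f = -3328 (f = 64*(-52) = -3328)
c(v, h) = 5*sqrt(2)*sqrt(-h) (c(v, h) = sqrt(-51*h + h) = sqrt(-50*h) = 5*sqrt(2)*sqrt(-h))
(c(-51, -168) + f) + 1/(22559 - 30816) = (5*sqrt(2)*sqrt(-1*(-168)) - 3328) + 1/(22559 - 30816) = (5*sqrt(2)*sqrt(168) - 3328) + 1/(-8257) = (5*sqrt(2)*(2*sqrt(42)) - 3328) - 1/8257 = (20*sqrt(21) - 3328) - 1/8257 = (-3328 + 20*sqrt(21)) - 1/8257 = -27479297/8257 + 20*sqrt(21)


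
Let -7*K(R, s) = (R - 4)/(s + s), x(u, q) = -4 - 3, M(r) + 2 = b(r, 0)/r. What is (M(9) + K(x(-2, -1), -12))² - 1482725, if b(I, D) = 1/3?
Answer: -3389713455911/2286144 ≈ -1.4827e+6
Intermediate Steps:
b(I, D) = ⅓
M(r) = -2 + 1/(3*r)
x(u, q) = -7
K(R, s) = -(-4 + R)/(14*s) (K(R, s) = -(R - 4)/(7*(s + s)) = -(-4 + R)/(7*(2*s)) = -(-4 + R)*1/(2*s)/7 = -(-4 + R)/(14*s))
(M(9) + K(x(-2, -1), -12))² - 1482725 = ((-2 + (⅓)/9) + (1/14)*(4 - 1*(-7))/(-12))² - 1482725 = ((-2 + (⅓)*(⅑)) + (1/14)*(-1/12)*(4 + 7))² - 1482725 = ((-2 + 1/27) + (1/14)*(-1/12)*11)² - 1482725 = (-53/27 - 11/168)² - 1482725 = (-3067/1512)² - 1482725 = 9406489/2286144 - 1482725 = -3389713455911/2286144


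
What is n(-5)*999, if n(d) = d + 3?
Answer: -1998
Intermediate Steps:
n(d) = 3 + d
n(-5)*999 = (3 - 5)*999 = -2*999 = -1998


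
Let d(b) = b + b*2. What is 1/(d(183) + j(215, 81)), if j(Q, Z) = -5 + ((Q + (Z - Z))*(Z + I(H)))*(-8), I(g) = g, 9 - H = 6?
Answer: -1/143936 ≈ -6.9475e-6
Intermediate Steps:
H = 3 (H = 9 - 1*6 = 9 - 6 = 3)
d(b) = 3*b (d(b) = b + 2*b = 3*b)
j(Q, Z) = -5 - 8*Q*(3 + Z) (j(Q, Z) = -5 + ((Q + (Z - Z))*(Z + 3))*(-8) = -5 + ((Q + 0)*(3 + Z))*(-8) = -5 + (Q*(3 + Z))*(-8) = -5 - 8*Q*(3 + Z))
1/(d(183) + j(215, 81)) = 1/(3*183 + (-5 - 24*215 - 8*215*81)) = 1/(549 + (-5 - 5160 - 139320)) = 1/(549 - 144485) = 1/(-143936) = -1/143936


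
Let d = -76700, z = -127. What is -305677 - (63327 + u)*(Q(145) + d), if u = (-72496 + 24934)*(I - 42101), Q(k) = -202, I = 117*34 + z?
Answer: 139908564010277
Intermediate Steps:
I = 3851 (I = 117*34 - 127 = 3978 - 127 = 3851)
u = 1819246500 (u = (-72496 + 24934)*(3851 - 42101) = -47562*(-38250) = 1819246500)
-305677 - (63327 + u)*(Q(145) + d) = -305677 - (63327 + 1819246500)*(-202 - 76700) = -305677 - 1819309827*(-76902) = -305677 - 1*(-139908564315954) = -305677 + 139908564315954 = 139908564010277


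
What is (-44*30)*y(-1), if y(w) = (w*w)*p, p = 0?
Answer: 0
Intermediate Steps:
y(w) = 0 (y(w) = (w*w)*0 = w**2*0 = 0)
(-44*30)*y(-1) = -44*30*0 = -1320*0 = 0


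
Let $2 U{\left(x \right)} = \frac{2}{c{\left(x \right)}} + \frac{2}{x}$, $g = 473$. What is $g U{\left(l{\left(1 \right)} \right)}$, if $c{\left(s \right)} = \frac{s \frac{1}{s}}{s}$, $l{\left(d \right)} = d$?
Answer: $946$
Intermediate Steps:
$c{\left(s \right)} = \frac{1}{s}$ ($c{\left(s \right)} = 1 \frac{1}{s} = \frac{1}{s}$)
$U{\left(x \right)} = x + \frac{1}{x}$ ($U{\left(x \right)} = \frac{\frac{2}{\frac{1}{x}} + \frac{2}{x}}{2} = \frac{2 x + \frac{2}{x}}{2} = x + \frac{1}{x}$)
$g U{\left(l{\left(1 \right)} \right)} = 473 \left(1 + 1^{-1}\right) = 473 \left(1 + 1\right) = 473 \cdot 2 = 946$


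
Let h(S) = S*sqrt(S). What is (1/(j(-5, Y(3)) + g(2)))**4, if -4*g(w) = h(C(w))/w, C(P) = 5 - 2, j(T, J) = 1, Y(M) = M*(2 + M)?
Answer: 4096/(8 - 3*sqrt(3))**4 ≈ 66.274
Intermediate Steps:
C(P) = 3
h(S) = S**(3/2)
g(w) = -3*sqrt(3)/(4*w) (g(w) = -3**(3/2)/(4*w) = -3*sqrt(3)/(4*w))
(1/(j(-5, Y(3)) + g(2)))**4 = (1/(1 - 3/4*sqrt(3)/2))**4 = (1/(1 - 3/4*sqrt(3)*1/2))**4 = (1/(1 - 3*sqrt(3)/8))**4 = (1 - 3*sqrt(3)/8)**(-4)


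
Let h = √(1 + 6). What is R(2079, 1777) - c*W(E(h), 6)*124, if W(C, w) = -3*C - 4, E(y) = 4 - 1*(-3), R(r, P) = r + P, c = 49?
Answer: 155756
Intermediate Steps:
h = √7 ≈ 2.6458
R(r, P) = P + r
E(y) = 7 (E(y) = 4 + 3 = 7)
W(C, w) = -4 - 3*C
R(2079, 1777) - c*W(E(h), 6)*124 = (1777 + 2079) - 49*(-4 - 3*7)*124 = 3856 - 49*(-4 - 21)*124 = 3856 - 49*(-25)*124 = 3856 - (-1225)*124 = 3856 - 1*(-151900) = 3856 + 151900 = 155756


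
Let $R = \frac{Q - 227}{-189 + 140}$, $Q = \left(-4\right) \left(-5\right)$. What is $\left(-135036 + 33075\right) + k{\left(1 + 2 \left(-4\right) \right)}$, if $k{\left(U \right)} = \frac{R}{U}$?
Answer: $- \frac{34972830}{343} \approx -1.0196 \cdot 10^{5}$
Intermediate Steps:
$Q = 20$
$R = \frac{207}{49}$ ($R = \frac{20 - 227}{-189 + 140} = \frac{20 - 227}{-49} = \left(-207\right) \left(- \frac{1}{49}\right) = \frac{207}{49} \approx 4.2245$)
$k{\left(U \right)} = \frac{207}{49 U}$
$\left(-135036 + 33075\right) + k{\left(1 + 2 \left(-4\right) \right)} = \left(-135036 + 33075\right) + \frac{207}{49 \left(1 + 2 \left(-4\right)\right)} = -101961 + \frac{207}{49 \left(1 - 8\right)} = -101961 + \frac{207}{49 \left(-7\right)} = -101961 + \frac{207}{49} \left(- \frac{1}{7}\right) = -101961 - \frac{207}{343} = - \frac{34972830}{343}$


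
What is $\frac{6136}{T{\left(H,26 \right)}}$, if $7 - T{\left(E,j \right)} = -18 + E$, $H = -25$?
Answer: $\frac{3068}{25} \approx 122.72$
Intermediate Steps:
$T{\left(E,j \right)} = 25 - E$ ($T{\left(E,j \right)} = 7 - \left(-18 + E\right) = 25 - E$)
$\frac{6136}{T{\left(H,26 \right)}} = \frac{6136}{25 - -25} = \frac{6136}{25 + 25} = \frac{6136}{50} = 6136 \cdot \frac{1}{50} = \frac{3068}{25}$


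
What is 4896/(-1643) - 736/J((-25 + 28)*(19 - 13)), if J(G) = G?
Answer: -648688/14787 ≈ -43.869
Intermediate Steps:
4896/(-1643) - 736/J((-25 + 28)*(19 - 13)) = 4896/(-1643) - 736*1/((-25 + 28)*(19 - 13)) = 4896*(-1/1643) - 736/(3*6) = -4896/1643 - 736/18 = -4896/1643 - 736*1/18 = -4896/1643 - 368/9 = -648688/14787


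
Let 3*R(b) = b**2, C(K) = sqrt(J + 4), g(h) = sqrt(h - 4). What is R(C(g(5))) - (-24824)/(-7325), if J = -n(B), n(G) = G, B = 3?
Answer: -67147/21975 ≈ -3.0556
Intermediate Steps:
g(h) = sqrt(-4 + h)
J = -3 (J = -1*3 = -3)
C(K) = 1 (C(K) = sqrt(-3 + 4) = sqrt(1) = 1)
R(b) = b**2/3
R(C(g(5))) - (-24824)/(-7325) = (1/3)*1**2 - (-24824)/(-7325) = (1/3)*1 - (-24824)*(-1)/7325 = 1/3 - 1*24824/7325 = 1/3 - 24824/7325 = -67147/21975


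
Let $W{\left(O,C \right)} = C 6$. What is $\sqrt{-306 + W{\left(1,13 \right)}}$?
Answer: $2 i \sqrt{57} \approx 15.1 i$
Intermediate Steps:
$W{\left(O,C \right)} = 6 C$
$\sqrt{-306 + W{\left(1,13 \right)}} = \sqrt{-306 + 6 \cdot 13} = \sqrt{-306 + 78} = \sqrt{-228} = 2 i \sqrt{57}$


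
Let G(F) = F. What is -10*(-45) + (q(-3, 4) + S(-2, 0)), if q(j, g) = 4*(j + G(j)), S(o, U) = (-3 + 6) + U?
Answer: 429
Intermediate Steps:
S(o, U) = 3 + U
q(j, g) = 8*j (q(j, g) = 4*(j + j) = 4*(2*j) = 8*j)
-10*(-45) + (q(-3, 4) + S(-2, 0)) = -10*(-45) + (8*(-3) + (3 + 0)) = 450 + (-24 + 3) = 450 - 21 = 429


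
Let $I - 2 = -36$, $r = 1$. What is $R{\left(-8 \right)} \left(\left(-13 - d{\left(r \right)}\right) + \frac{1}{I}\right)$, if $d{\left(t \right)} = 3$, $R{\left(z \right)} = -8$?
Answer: $\frac{2180}{17} \approx 128.24$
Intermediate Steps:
$I = -34$ ($I = 2 - 36 = -34$)
$R{\left(-8 \right)} \left(\left(-13 - d{\left(r \right)}\right) + \frac{1}{I}\right) = - 8 \left(\left(-13 - 3\right) + \frac{1}{-34}\right) = - 8 \left(\left(-13 - 3\right) - \frac{1}{34}\right) = - 8 \left(-16 - \frac{1}{34}\right) = \left(-8\right) \left(- \frac{545}{34}\right) = \frac{2180}{17}$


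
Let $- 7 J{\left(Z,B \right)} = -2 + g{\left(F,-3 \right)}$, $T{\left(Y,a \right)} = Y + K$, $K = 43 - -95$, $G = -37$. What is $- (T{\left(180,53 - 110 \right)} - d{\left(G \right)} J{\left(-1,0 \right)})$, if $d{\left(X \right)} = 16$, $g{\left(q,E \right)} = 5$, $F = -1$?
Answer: $- \frac{2274}{7} \approx -324.86$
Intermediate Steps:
$K = 138$ ($K = 43 + 95 = 138$)
$T{\left(Y,a \right)} = 138 + Y$ ($T{\left(Y,a \right)} = Y + 138 = 138 + Y$)
$J{\left(Z,B \right)} = - \frac{3}{7}$ ($J{\left(Z,B \right)} = - \frac{-2 + 5}{7} = \left(- \frac{1}{7}\right) 3 = - \frac{3}{7}$)
$- (T{\left(180,53 - 110 \right)} - d{\left(G \right)} J{\left(-1,0 \right)}) = - (\left(138 + 180\right) - 16 \left(- \frac{3}{7}\right)) = - (318 - - \frac{48}{7}) = - (318 + \frac{48}{7}) = \left(-1\right) \frac{2274}{7} = - \frac{2274}{7}$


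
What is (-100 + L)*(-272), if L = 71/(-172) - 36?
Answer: 1595484/43 ≈ 37104.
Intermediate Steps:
L = -6263/172 (L = 71*(-1/172) - 36 = -71/172 - 36 = -6263/172 ≈ -36.413)
(-100 + L)*(-272) = (-100 - 6263/172)*(-272) = -23463/172*(-272) = 1595484/43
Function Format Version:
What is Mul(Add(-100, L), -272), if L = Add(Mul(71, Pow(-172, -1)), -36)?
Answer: Rational(1595484, 43) ≈ 37104.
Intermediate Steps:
L = Rational(-6263, 172) (L = Add(Mul(71, Rational(-1, 172)), -36) = Add(Rational(-71, 172), -36) = Rational(-6263, 172) ≈ -36.413)
Mul(Add(-100, L), -272) = Mul(Add(-100, Rational(-6263, 172)), -272) = Mul(Rational(-23463, 172), -272) = Rational(1595484, 43)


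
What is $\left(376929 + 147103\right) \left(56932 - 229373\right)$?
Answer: $-90364602112$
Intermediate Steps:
$\left(376929 + 147103\right) \left(56932 - 229373\right) = 524032 \left(-172441\right) = -90364602112$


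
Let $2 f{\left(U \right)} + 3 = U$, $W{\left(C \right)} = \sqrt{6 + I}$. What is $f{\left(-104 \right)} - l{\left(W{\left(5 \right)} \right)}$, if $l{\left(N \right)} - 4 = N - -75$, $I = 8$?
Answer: $- \frac{265}{2} - \sqrt{14} \approx -136.24$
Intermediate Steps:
$W{\left(C \right)} = \sqrt{14}$ ($W{\left(C \right)} = \sqrt{6 + 8} = \sqrt{14}$)
$f{\left(U \right)} = - \frac{3}{2} + \frac{U}{2}$
$l{\left(N \right)} = 79 + N$ ($l{\left(N \right)} = 4 + \left(N - -75\right) = 4 + \left(N + 75\right) = 4 + \left(75 + N\right) = 79 + N$)
$f{\left(-104 \right)} - l{\left(W{\left(5 \right)} \right)} = \left(- \frac{3}{2} + \frac{1}{2} \left(-104\right)\right) - \left(79 + \sqrt{14}\right) = \left(- \frac{3}{2} - 52\right) - \left(79 + \sqrt{14}\right) = - \frac{107}{2} - \left(79 + \sqrt{14}\right) = - \frac{265}{2} - \sqrt{14}$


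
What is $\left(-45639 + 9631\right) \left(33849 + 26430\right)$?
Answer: $-2170526232$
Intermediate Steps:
$\left(-45639 + 9631\right) \left(33849 + 26430\right) = \left(-36008\right) 60279 = -2170526232$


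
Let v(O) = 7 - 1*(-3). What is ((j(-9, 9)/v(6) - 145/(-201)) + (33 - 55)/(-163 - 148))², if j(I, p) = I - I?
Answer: 2451933289/3907625121 ≈ 0.62747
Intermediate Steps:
j(I, p) = 0
v(O) = 10 (v(O) = 7 + 3 = 10)
((j(-9, 9)/v(6) - 145/(-201)) + (33 - 55)/(-163 - 148))² = ((0/10 - 145/(-201)) + (33 - 55)/(-163 - 148))² = ((0*(⅒) - 145*(-1/201)) - 22/(-311))² = ((0 + 145/201) - 22*(-1/311))² = (145/201 + 22/311)² = (49517/62511)² = 2451933289/3907625121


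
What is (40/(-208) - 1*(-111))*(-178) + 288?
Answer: -252665/13 ≈ -19436.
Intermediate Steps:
(40/(-208) - 1*(-111))*(-178) + 288 = (40*(-1/208) + 111)*(-178) + 288 = (-5/26 + 111)*(-178) + 288 = (2881/26)*(-178) + 288 = -256409/13 + 288 = -252665/13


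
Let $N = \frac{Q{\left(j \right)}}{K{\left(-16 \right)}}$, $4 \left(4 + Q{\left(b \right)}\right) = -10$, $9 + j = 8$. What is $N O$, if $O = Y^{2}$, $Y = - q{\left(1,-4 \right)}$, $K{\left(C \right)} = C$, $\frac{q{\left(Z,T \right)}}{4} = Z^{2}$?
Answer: $\frac{13}{2} \approx 6.5$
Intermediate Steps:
$j = -1$ ($j = -9 + 8 = -1$)
$q{\left(Z,T \right)} = 4 Z^{2}$
$Q{\left(b \right)} = - \frac{13}{2}$ ($Q{\left(b \right)} = -4 + \frac{1}{4} \left(-10\right) = -4 - \frac{5}{2} = - \frac{13}{2}$)
$N = \frac{13}{32}$ ($N = - \frac{13}{2 \left(-16\right)} = \left(- \frac{13}{2}\right) \left(- \frac{1}{16}\right) = \frac{13}{32} \approx 0.40625$)
$Y = -4$ ($Y = - 4 \cdot 1^{2} = - 4 \cdot 1 = \left(-1\right) 4 = -4$)
$O = 16$ ($O = \left(-4\right)^{2} = 16$)
$N O = \frac{13}{32} \cdot 16 = \frac{13}{2}$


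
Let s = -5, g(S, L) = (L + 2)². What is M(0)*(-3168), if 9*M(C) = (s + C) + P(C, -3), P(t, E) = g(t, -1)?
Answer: 1408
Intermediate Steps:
g(S, L) = (2 + L)²
P(t, E) = 1 (P(t, E) = (2 - 1)² = 1² = 1)
M(C) = -4/9 + C/9 (M(C) = ((-5 + C) + 1)/9 = (-4 + C)/9 = -4/9 + C/9)
M(0)*(-3168) = (-4/9 + (⅑)*0)*(-3168) = (-4/9 + 0)*(-3168) = -4/9*(-3168) = 1408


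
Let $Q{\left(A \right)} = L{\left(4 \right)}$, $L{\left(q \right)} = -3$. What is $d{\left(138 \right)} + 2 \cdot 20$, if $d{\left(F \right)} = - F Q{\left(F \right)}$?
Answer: $454$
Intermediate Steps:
$Q{\left(A \right)} = -3$
$d{\left(F \right)} = 3 F$ ($d{\left(F \right)} = - F \left(-3\right) = - \left(-3\right) F = 3 F$)
$d{\left(138 \right)} + 2 \cdot 20 = 3 \cdot 138 + 2 \cdot 20 = 414 + 40 = 454$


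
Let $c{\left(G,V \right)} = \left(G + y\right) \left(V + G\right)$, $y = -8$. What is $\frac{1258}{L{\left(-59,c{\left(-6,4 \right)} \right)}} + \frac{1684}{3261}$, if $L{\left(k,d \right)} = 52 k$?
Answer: $\frac{532087}{5002374} \approx 0.10637$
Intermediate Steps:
$c{\left(G,V \right)} = \left(-8 + G\right) \left(G + V\right)$ ($c{\left(G,V \right)} = \left(G - 8\right) \left(V + G\right) = \left(-8 + G\right) \left(G + V\right)$)
$\frac{1258}{L{\left(-59,c{\left(-6,4 \right)} \right)}} + \frac{1684}{3261} = \frac{1258}{52 \left(-59\right)} + \frac{1684}{3261} = \frac{1258}{-3068} + 1684 \cdot \frac{1}{3261} = 1258 \left(- \frac{1}{3068}\right) + \frac{1684}{3261} = - \frac{629}{1534} + \frac{1684}{3261} = \frac{532087}{5002374}$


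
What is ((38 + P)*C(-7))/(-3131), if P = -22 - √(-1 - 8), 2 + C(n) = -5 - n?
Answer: 0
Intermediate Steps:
C(n) = -7 - n (C(n) = -2 + (-5 - n) = -7 - n)
P = -22 - 3*I (P = -22 - √(-9) = -22 - 3*I ≈ -22.0 - 3.0*I)
((38 + P)*C(-7))/(-3131) = ((38 + (-22 - 3*I))*(-7 - 1*(-7)))/(-3131) = ((16 - 3*I)*(-7 + 7))*(-1/3131) = ((16 - 3*I)*0)*(-1/3131) = 0*(-1/3131) = 0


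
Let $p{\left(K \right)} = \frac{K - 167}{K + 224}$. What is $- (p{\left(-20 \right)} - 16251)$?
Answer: $\frac{195023}{12} \approx 16252.0$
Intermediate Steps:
$p{\left(K \right)} = \frac{-167 + K}{224 + K}$
$- (p{\left(-20 \right)} - 16251) = - (\frac{-167 - 20}{224 - 20} - 16251) = - (\frac{1}{204} \left(-187\right) - 16251) = - (- \frac{11}{12} - 16251) = \left(-1\right) \left(- \frac{195023}{12}\right) = \frac{195023}{12}$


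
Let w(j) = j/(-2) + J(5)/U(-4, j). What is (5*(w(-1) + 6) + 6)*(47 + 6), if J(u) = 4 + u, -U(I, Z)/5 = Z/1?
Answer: 5035/2 ≈ 2517.5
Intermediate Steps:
U(I, Z) = -5*Z (U(I, Z) = -5*Z/1 = -5*Z)
w(j) = -9/(5*j) - j/2 (w(j) = j/(-2) + (4 + 5)/((-5*j)) = j*(-½) + 9*(-1/(5*j)) = -j/2 - 9/(5*j) = -9/(5*j) - j/2)
(5*(w(-1) + 6) + 6)*(47 + 6) = (5*((-9/5/(-1) - ½*(-1)) + 6) + 6)*(47 + 6) = (5*((-9/5*(-1) + ½) + 6) + 6)*53 = (5*((9/5 + ½) + 6) + 6)*53 = (5*(23/10 + 6) + 6)*53 = (5*(83/10) + 6)*53 = (83/2 + 6)*53 = (95/2)*53 = 5035/2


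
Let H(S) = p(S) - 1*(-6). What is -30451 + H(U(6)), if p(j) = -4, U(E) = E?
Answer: -30449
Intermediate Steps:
H(S) = 2 (H(S) = -4 - 1*(-6) = -4 + 6 = 2)
-30451 + H(U(6)) = -30451 + 2 = -30449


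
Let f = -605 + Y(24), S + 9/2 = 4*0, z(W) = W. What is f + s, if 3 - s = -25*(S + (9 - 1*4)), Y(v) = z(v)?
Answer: -1131/2 ≈ -565.50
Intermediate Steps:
Y(v) = v
S = -9/2 (S = -9/2 + 4*0 = -9/2 + 0 = -9/2 ≈ -4.5000)
f = -581 (f = -605 + 24 = -581)
s = 31/2 (s = 3 - (-25)*(-9/2 + (9 - 1*4)) = 3 - (-25)*(-9/2 + (9 - 4)) = 3 - (-25)*(-9/2 + 5) = 3 - (-25)/2 = 3 - 1*(-25/2) = 3 + 25/2 = 31/2 ≈ 15.500)
f + s = -581 + 31/2 = -1131/2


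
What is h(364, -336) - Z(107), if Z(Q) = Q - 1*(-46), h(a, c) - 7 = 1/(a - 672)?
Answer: -44969/308 ≈ -146.00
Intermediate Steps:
h(a, c) = 7 + 1/(-672 + a) (h(a, c) = 7 + 1/(a - 672) = 7 + 1/(-672 + a))
Z(Q) = 46 + Q (Z(Q) = Q + 46 = 46 + Q)
h(364, -336) - Z(107) = (-4703 + 7*364)/(-672 + 364) - (46 + 107) = (-4703 + 2548)/(-308) - 1*153 = -1/308*(-2155) - 153 = 2155/308 - 153 = -44969/308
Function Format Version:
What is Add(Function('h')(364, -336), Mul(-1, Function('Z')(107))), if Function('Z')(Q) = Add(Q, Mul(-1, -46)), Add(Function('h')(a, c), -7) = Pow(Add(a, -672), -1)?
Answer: Rational(-44969, 308) ≈ -146.00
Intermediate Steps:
Function('h')(a, c) = Add(7, Pow(Add(-672, a), -1)) (Function('h')(a, c) = Add(7, Pow(Add(a, -672), -1)) = Add(7, Pow(Add(-672, a), -1)))
Function('Z')(Q) = Add(46, Q) (Function('Z')(Q) = Add(Q, 46) = Add(46, Q))
Add(Function('h')(364, -336), Mul(-1, Function('Z')(107))) = Add(Mul(Pow(Add(-672, 364), -1), Add(-4703, Mul(7, 364))), Mul(-1, Add(46, 107))) = Add(Mul(Pow(-308, -1), Add(-4703, 2548)), Mul(-1, 153)) = Add(Mul(Rational(-1, 308), -2155), -153) = Add(Rational(2155, 308), -153) = Rational(-44969, 308)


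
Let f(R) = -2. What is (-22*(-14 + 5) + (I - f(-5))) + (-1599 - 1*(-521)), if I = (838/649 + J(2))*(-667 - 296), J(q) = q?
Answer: -2626790/649 ≈ -4047.4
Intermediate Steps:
I = -2056968/649 (I = (838/649 + 2)*(-667 - 296) = (838*(1/649) + 2)*(-963) = (838/649 + 2)*(-963) = (2136/649)*(-963) = -2056968/649 ≈ -3169.4)
(-22*(-14 + 5) + (I - f(-5))) + (-1599 - 1*(-521)) = (-22*(-14 + 5) + (-2056968/649 - 1*(-2))) + (-1599 - 1*(-521)) = (-22*(-9) + (-2056968/649 + 2)) + (-1599 + 521) = (198 - 2055670/649) - 1078 = -1927168/649 - 1078 = -2626790/649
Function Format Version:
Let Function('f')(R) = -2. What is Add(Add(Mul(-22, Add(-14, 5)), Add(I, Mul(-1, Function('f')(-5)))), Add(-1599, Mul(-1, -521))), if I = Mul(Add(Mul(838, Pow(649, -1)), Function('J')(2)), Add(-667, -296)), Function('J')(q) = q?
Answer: Rational(-2626790, 649) ≈ -4047.4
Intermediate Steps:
I = Rational(-2056968, 649) (I = Mul(Add(Mul(838, Pow(649, -1)), 2), Add(-667, -296)) = Mul(Add(Mul(838, Rational(1, 649)), 2), -963) = Mul(Add(Rational(838, 649), 2), -963) = Mul(Rational(2136, 649), -963) = Rational(-2056968, 649) ≈ -3169.4)
Add(Add(Mul(-22, Add(-14, 5)), Add(I, Mul(-1, Function('f')(-5)))), Add(-1599, Mul(-1, -521))) = Add(Add(Mul(-22, Add(-14, 5)), Add(Rational(-2056968, 649), Mul(-1, -2))), Add(-1599, Mul(-1, -521))) = Add(Add(Mul(-22, -9), Add(Rational(-2056968, 649), 2)), Add(-1599, 521)) = Add(Add(198, Rational(-2055670, 649)), -1078) = Add(Rational(-1927168, 649), -1078) = Rational(-2626790, 649)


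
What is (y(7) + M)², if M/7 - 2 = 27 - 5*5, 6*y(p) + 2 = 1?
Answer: 27889/36 ≈ 774.69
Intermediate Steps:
y(p) = -⅙ (y(p) = -⅓ + (⅙)*1 = -⅓ + ⅙ = -⅙)
M = 28 (M = 14 + 7*(27 - 5*5) = 14 + 7*(27 - 1*25) = 14 + 7*(27 - 25) = 14 + 7*2 = 14 + 14 = 28)
(y(7) + M)² = (-⅙ + 28)² = (167/6)² = 27889/36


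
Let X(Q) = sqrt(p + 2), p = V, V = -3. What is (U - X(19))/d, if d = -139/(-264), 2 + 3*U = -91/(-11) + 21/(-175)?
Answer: 13536/3475 - 264*I/139 ≈ 3.8953 - 1.8993*I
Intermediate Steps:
p = -3
X(Q) = I (X(Q) = sqrt(-3 + 2) = sqrt(-1) = I)
U = 564/275 (U = -2/3 + (-91/(-11) + 21/(-175))/3 = -2/3 + (-91*(-1/11) + 21*(-1/175))/3 = -2/3 + (91/11 - 3/25)/3 = -2/3 + (1/3)*(2242/275) = -2/3 + 2242/825 = 564/275 ≈ 2.0509)
d = 139/264 (d = -139*(-1/264) = 139/264 ≈ 0.52652)
(U - X(19))/d = (564/275 - I)/(139/264) = (564/275 - I)*(264/139) = 13536/3475 - 264*I/139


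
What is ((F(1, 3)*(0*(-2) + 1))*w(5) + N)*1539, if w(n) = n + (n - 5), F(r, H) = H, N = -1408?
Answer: -2143827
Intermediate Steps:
w(n) = -5 + 2*n (w(n) = n + (-5 + n) = -5 + 2*n)
((F(1, 3)*(0*(-2) + 1))*w(5) + N)*1539 = ((3*(0*(-2) + 1))*(-5 + 2*5) - 1408)*1539 = ((3*(0 + 1))*(-5 + 10) - 1408)*1539 = ((3*1)*5 - 1408)*1539 = (3*5 - 1408)*1539 = (15 - 1408)*1539 = -1393*1539 = -2143827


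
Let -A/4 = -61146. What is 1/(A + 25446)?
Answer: 1/270030 ≈ 3.7033e-6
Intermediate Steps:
A = 244584 (A = -4*(-61146) = 244584)
1/(A + 25446) = 1/(244584 + 25446) = 1/270030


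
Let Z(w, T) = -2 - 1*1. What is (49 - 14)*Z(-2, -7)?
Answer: -105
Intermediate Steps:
Z(w, T) = -3 (Z(w, T) = -2 - 1 = -3)
(49 - 14)*Z(-2, -7) = (49 - 14)*(-3) = 35*(-3) = -105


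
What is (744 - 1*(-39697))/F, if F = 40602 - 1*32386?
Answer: 40441/8216 ≈ 4.9222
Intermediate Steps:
F = 8216 (F = 40602 - 32386 = 8216)
(744 - 1*(-39697))/F = (744 - 1*(-39697))/8216 = (744 + 39697)*(1/8216) = 40441*(1/8216) = 40441/8216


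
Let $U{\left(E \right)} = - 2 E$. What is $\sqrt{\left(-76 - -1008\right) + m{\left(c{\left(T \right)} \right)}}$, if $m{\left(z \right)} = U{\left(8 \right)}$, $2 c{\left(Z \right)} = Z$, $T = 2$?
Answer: $2 \sqrt{229} \approx 30.266$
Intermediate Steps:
$c{\left(Z \right)} = \frac{Z}{2}$
$m{\left(z \right)} = -16$ ($m{\left(z \right)} = \left(-2\right) 8 = -16$)
$\sqrt{\left(-76 - -1008\right) + m{\left(c{\left(T \right)} \right)}} = \sqrt{\left(-76 - -1008\right) - 16} = \sqrt{\left(-76 + 1008\right) - 16} = \sqrt{932 - 16} = \sqrt{916} = 2 \sqrt{229}$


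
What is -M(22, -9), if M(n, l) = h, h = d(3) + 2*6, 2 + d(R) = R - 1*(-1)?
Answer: -14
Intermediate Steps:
d(R) = -1 + R (d(R) = -2 + (R - 1*(-1)) = -2 + (R + 1) = -2 + (1 + R) = -1 + R)
h = 14 (h = (-1 + 3) + 2*6 = 2 + 12 = 14)
M(n, l) = 14
-M(22, -9) = -1*14 = -14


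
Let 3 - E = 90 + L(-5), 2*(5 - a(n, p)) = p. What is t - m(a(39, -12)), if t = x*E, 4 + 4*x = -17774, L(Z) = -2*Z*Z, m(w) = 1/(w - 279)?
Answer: 44071663/268 ≈ 1.6445e+5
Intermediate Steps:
a(n, p) = 5 - p/2
m(w) = 1/(-279 + w)
L(Z) = -2*Z**2
x = -8889/2 (x = -1 + (1/4)*(-17774) = -1 - 8887/2 = -8889/2 ≈ -4444.5)
E = -37 (E = 3 - (90 - 2*(-5)**2) = 3 - (90 - 2*25) = 3 - (90 - 50) = 3 - 1*40 = 3 - 40 = -37)
t = 328893/2 (t = -8889/2*(-37) = 328893/2 ≈ 1.6445e+5)
t - m(a(39, -12)) = 328893/2 - 1/(-279 + (5 - 1/2*(-12))) = 328893/2 - 1/(-279 + (5 + 6)) = 328893/2 - 1/(-279 + 11) = 328893/2 - 1/(-268) = 328893/2 - 1*(-1/268) = 328893/2 + 1/268 = 44071663/268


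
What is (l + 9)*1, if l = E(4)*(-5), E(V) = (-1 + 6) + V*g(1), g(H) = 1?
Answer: -36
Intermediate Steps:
E(V) = 5 + V (E(V) = (-1 + 6) + V*1 = 5 + V)
l = -45 (l = (5 + 4)*(-5) = 9*(-5) = -45)
(l + 9)*1 = (-45 + 9)*1 = -36*1 = -36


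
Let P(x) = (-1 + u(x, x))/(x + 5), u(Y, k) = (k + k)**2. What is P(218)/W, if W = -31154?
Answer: -190095/6947342 ≈ -0.027362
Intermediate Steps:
u(Y, k) = 4*k**2 (u(Y, k) = (2*k)**2 = 4*k**2)
P(x) = (-1 + 4*x**2)/(5 + x) (P(x) = (-1 + 4*x**2)/(x + 5) = (-1 + 4*x**2)/(5 + x))
P(218)/W = ((-1 + 4*218**2)/(5 + 218))/(-31154) = ((-1 + 4*47524)/223)*(-1/31154) = ((-1 + 190096)/223)*(-1/31154) = ((1/223)*190095)*(-1/31154) = (190095/223)*(-1/31154) = -190095/6947342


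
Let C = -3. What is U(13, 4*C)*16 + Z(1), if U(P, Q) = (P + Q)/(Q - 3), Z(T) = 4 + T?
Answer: 59/15 ≈ 3.9333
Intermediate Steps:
U(P, Q) = (P + Q)/(-3 + Q)
U(13, 4*C)*16 + Z(1) = ((13 + 4*(-3))/(-3 + 4*(-3)))*16 + (4 + 1) = ((13 - 12)/(-3 - 12))*16 + 5 = (1/(-15))*16 + 5 = -1/15*1*16 + 5 = -1/15*16 + 5 = -16/15 + 5 = 59/15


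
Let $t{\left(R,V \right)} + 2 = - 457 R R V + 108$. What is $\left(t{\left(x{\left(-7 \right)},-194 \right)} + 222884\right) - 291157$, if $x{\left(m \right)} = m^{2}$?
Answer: $212799691$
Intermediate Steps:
$t{\left(R,V \right)} = 106 - 457 V R^{2}$ ($t{\left(R,V \right)} = -2 + \left(- 457 R R V + 108\right) = -2 + \left(- 457 R^{2} V + 108\right) = -2 - \left(-108 + 457 V R^{2}\right) = 106 - 457 V R^{2}$)
$\left(t{\left(x{\left(-7 \right)},-194 \right)} + 222884\right) - 291157 = \left(\left(106 - - 88658 \left(\left(-7\right)^{2}\right)^{2}\right) + 222884\right) - 291157 = \left(\left(106 - - 88658 \cdot 49^{2}\right) + 222884\right) - 291157 = \left(\left(106 - \left(-88658\right) 2401\right) + 222884\right) - 291157 = \left(\left(106 + 212867858\right) + 222884\right) - 291157 = \left(212867964 + 222884\right) - 291157 = 213090848 - 291157 = 212799691$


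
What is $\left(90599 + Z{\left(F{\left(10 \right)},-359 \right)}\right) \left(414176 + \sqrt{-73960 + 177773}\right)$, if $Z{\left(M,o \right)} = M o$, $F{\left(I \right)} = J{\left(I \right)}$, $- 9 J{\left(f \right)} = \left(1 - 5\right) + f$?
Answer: $\frac{112869172640}{3} + \frac{272515 \sqrt{103813}}{3} \approx 3.7652 \cdot 10^{10}$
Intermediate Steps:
$J{\left(f \right)} = \frac{4}{9} - \frac{f}{9}$ ($J{\left(f \right)} = - \frac{\left(1 - 5\right) + f}{9} = - \frac{-4 + f}{9} = \frac{4}{9} - \frac{f}{9}$)
$F{\left(I \right)} = \frac{4}{9} - \frac{I}{9}$
$\left(90599 + Z{\left(F{\left(10 \right)},-359 \right)}\right) \left(414176 + \sqrt{-73960 + 177773}\right) = \left(90599 + \left(\frac{4}{9} - \frac{10}{9}\right) \left(-359\right)\right) \left(414176 + \sqrt{-73960 + 177773}\right) = \left(90599 + \left(\frac{4}{9} - \frac{10}{9}\right) \left(-359\right)\right) \left(414176 + \sqrt{103813}\right) = \left(90599 - - \frac{718}{3}\right) \left(414176 + \sqrt{103813}\right) = \left(90599 + \frac{718}{3}\right) \left(414176 + \sqrt{103813}\right) = \frac{272515 \left(414176 + \sqrt{103813}\right)}{3} = \frac{112869172640}{3} + \frac{272515 \sqrt{103813}}{3}$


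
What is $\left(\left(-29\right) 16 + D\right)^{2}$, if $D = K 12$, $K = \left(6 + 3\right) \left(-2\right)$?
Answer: $462400$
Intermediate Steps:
$K = -18$ ($K = 9 \left(-2\right) = -18$)
$D = -216$ ($D = \left(-18\right) 12 = -216$)
$\left(\left(-29\right) 16 + D\right)^{2} = \left(\left(-29\right) 16 - 216\right)^{2} = \left(-464 - 216\right)^{2} = \left(-680\right)^{2} = 462400$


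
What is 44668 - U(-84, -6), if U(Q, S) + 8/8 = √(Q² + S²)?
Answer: 44669 - 6*√197 ≈ 44585.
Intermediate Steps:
U(Q, S) = -1 + √(Q² + S²)
44668 - U(-84, -6) = 44668 - (-1 + √((-84)² + (-6)²)) = 44668 - (-1 + √(7056 + 36)) = 44668 - (-1 + √7092) = 44668 - (-1 + 6*√197) = 44668 + (1 - 6*√197) = 44669 - 6*√197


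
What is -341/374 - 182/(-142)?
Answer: 893/2414 ≈ 0.36993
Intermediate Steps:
-341/374 - 182/(-142) = -341*1/374 - 182*(-1/142) = -31/34 + 91/71 = 893/2414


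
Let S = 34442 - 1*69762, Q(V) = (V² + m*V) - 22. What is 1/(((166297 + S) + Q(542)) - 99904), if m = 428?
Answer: 1/556791 ≈ 1.7960e-6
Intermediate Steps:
Q(V) = -22 + V² + 428*V (Q(V) = (V² + 428*V) - 22 = -22 + V² + 428*V)
S = -35320 (S = 34442 - 69762 = -35320)
1/(((166297 + S) + Q(542)) - 99904) = 1/(((166297 - 35320) + (-22 + 542² + 428*542)) - 99904) = 1/((130977 + (-22 + 293764 + 231976)) - 99904) = 1/((130977 + 525718) - 99904) = 1/(656695 - 99904) = 1/556791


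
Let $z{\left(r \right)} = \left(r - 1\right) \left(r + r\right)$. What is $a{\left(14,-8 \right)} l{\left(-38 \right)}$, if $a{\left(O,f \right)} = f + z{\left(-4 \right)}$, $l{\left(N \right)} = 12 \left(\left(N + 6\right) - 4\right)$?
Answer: $-13824$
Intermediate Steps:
$z{\left(r \right)} = 2 r \left(-1 + r\right)$ ($z{\left(r \right)} = \left(-1 + r\right) 2 r = 2 r \left(-1 + r\right)$)
$l{\left(N \right)} = 24 + 12 N$ ($l{\left(N \right)} = 12 \left(\left(6 + N\right) - 4\right) = 12 \left(2 + N\right) = 24 + 12 N$)
$a{\left(O,f \right)} = 40 + f$ ($a{\left(O,f \right)} = f + 2 \left(-4\right) \left(-1 - 4\right) = f + 2 \left(-4\right) \left(-5\right) = f + 40 = 40 + f$)
$a{\left(14,-8 \right)} l{\left(-38 \right)} = \left(40 - 8\right) \left(24 + 12 \left(-38\right)\right) = 32 \left(24 - 456\right) = 32 \left(-432\right) = -13824$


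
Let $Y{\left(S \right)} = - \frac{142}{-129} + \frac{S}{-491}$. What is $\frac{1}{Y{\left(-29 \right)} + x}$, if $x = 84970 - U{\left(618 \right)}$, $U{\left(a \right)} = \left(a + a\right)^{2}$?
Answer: $- \frac{63339}{91380748651} \approx -6.9313 \cdot 10^{-7}$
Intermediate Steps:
$U{\left(a \right)} = 4 a^{2}$ ($U{\left(a \right)} = \left(2 a\right)^{2} = 4 a^{2}$)
$Y{\left(S \right)} = \frac{142}{129} - \frac{S}{491}$ ($Y{\left(S \right)} = \left(-142\right) \left(- \frac{1}{129}\right) + S \left(- \frac{1}{491}\right) = \frac{142}{129} - \frac{S}{491}$)
$x = -1442726$ ($x = 84970 - 4 \cdot 618^{2} = 84970 - 4 \cdot 381924 = 84970 - 1527696 = -1442726$)
$\frac{1}{Y{\left(-29 \right)} + x} = \frac{1}{\left(\frac{142}{129} - - \frac{29}{491}\right) - 1442726} = \frac{1}{\left(\frac{142}{129} + \frac{29}{491}\right) - 1442726} = \frac{1}{\frac{73463}{63339} - 1442726} = \frac{1}{- \frac{91380748651}{63339}} = - \frac{63339}{91380748651}$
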